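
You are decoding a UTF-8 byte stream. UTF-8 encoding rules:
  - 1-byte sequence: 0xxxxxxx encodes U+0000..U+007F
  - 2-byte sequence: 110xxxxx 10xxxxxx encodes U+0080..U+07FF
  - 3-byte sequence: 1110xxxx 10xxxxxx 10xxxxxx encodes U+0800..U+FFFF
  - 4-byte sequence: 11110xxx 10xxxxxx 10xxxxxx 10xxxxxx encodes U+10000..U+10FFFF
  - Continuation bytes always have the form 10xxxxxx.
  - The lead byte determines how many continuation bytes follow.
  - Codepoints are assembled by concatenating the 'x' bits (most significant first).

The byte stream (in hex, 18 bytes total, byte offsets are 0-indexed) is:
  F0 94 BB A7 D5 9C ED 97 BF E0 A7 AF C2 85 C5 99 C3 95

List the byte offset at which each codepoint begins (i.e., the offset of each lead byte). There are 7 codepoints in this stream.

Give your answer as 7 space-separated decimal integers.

Byte[0]=F0: 4-byte lead, need 3 cont bytes. acc=0x0
Byte[1]=94: continuation. acc=(acc<<6)|0x14=0x14
Byte[2]=BB: continuation. acc=(acc<<6)|0x3B=0x53B
Byte[3]=A7: continuation. acc=(acc<<6)|0x27=0x14EE7
Completed: cp=U+14EE7 (starts at byte 0)
Byte[4]=D5: 2-byte lead, need 1 cont bytes. acc=0x15
Byte[5]=9C: continuation. acc=(acc<<6)|0x1C=0x55C
Completed: cp=U+055C (starts at byte 4)
Byte[6]=ED: 3-byte lead, need 2 cont bytes. acc=0xD
Byte[7]=97: continuation. acc=(acc<<6)|0x17=0x357
Byte[8]=BF: continuation. acc=(acc<<6)|0x3F=0xD5FF
Completed: cp=U+D5FF (starts at byte 6)
Byte[9]=E0: 3-byte lead, need 2 cont bytes. acc=0x0
Byte[10]=A7: continuation. acc=(acc<<6)|0x27=0x27
Byte[11]=AF: continuation. acc=(acc<<6)|0x2F=0x9EF
Completed: cp=U+09EF (starts at byte 9)
Byte[12]=C2: 2-byte lead, need 1 cont bytes. acc=0x2
Byte[13]=85: continuation. acc=(acc<<6)|0x05=0x85
Completed: cp=U+0085 (starts at byte 12)
Byte[14]=C5: 2-byte lead, need 1 cont bytes. acc=0x5
Byte[15]=99: continuation. acc=(acc<<6)|0x19=0x159
Completed: cp=U+0159 (starts at byte 14)
Byte[16]=C3: 2-byte lead, need 1 cont bytes. acc=0x3
Byte[17]=95: continuation. acc=(acc<<6)|0x15=0xD5
Completed: cp=U+00D5 (starts at byte 16)

Answer: 0 4 6 9 12 14 16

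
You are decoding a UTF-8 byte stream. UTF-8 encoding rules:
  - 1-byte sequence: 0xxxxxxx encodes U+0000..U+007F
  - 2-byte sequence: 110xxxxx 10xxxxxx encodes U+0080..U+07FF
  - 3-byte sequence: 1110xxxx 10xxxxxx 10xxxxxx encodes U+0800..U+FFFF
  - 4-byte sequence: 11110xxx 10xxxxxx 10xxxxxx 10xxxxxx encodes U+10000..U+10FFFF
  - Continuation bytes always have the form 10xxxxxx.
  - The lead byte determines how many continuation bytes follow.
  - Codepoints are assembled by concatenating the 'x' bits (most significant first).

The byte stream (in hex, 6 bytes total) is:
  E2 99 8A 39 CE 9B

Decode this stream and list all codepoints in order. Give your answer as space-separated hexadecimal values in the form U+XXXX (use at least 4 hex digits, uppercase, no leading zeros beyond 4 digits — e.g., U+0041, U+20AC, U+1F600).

Answer: U+264A U+0039 U+039B

Derivation:
Byte[0]=E2: 3-byte lead, need 2 cont bytes. acc=0x2
Byte[1]=99: continuation. acc=(acc<<6)|0x19=0x99
Byte[2]=8A: continuation. acc=(acc<<6)|0x0A=0x264A
Completed: cp=U+264A (starts at byte 0)
Byte[3]=39: 1-byte ASCII. cp=U+0039
Byte[4]=CE: 2-byte lead, need 1 cont bytes. acc=0xE
Byte[5]=9B: continuation. acc=(acc<<6)|0x1B=0x39B
Completed: cp=U+039B (starts at byte 4)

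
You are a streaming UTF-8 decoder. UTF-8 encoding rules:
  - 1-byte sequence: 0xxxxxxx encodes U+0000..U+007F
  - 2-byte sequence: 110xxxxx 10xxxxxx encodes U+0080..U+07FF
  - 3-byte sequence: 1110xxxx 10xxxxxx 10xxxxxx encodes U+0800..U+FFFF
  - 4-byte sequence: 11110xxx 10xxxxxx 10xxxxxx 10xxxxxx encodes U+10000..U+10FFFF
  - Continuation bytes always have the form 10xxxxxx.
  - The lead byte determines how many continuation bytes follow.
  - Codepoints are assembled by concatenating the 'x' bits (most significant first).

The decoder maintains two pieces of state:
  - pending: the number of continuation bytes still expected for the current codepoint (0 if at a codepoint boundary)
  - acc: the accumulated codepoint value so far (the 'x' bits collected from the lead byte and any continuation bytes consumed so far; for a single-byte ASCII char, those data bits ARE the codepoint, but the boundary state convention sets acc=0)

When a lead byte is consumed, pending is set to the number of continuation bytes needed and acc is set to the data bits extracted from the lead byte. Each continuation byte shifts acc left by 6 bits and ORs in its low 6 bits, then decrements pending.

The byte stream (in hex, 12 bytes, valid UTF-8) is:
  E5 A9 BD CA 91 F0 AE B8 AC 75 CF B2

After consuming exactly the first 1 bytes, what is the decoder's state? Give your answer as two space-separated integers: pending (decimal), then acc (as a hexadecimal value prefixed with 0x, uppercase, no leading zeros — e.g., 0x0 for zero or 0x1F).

Byte[0]=E5: 3-byte lead. pending=2, acc=0x5

Answer: 2 0x5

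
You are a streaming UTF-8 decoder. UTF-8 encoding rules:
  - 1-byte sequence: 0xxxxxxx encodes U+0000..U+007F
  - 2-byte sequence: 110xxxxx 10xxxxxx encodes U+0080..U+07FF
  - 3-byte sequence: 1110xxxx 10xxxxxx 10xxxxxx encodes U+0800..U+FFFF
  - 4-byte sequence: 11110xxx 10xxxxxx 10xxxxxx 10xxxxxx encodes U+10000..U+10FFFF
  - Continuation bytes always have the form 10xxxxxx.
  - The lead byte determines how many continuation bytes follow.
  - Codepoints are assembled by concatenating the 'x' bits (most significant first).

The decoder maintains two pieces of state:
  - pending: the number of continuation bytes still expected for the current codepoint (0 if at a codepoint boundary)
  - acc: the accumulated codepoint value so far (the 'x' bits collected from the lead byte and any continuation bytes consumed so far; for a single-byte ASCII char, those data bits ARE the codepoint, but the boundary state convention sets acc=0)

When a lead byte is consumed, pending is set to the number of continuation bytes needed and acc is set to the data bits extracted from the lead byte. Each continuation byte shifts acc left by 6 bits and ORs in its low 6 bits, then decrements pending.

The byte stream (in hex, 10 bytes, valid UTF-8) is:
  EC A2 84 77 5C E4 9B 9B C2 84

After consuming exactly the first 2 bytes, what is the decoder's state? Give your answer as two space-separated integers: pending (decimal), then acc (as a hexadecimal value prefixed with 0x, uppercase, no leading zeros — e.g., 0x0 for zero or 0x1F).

Byte[0]=EC: 3-byte lead. pending=2, acc=0xC
Byte[1]=A2: continuation. acc=(acc<<6)|0x22=0x322, pending=1

Answer: 1 0x322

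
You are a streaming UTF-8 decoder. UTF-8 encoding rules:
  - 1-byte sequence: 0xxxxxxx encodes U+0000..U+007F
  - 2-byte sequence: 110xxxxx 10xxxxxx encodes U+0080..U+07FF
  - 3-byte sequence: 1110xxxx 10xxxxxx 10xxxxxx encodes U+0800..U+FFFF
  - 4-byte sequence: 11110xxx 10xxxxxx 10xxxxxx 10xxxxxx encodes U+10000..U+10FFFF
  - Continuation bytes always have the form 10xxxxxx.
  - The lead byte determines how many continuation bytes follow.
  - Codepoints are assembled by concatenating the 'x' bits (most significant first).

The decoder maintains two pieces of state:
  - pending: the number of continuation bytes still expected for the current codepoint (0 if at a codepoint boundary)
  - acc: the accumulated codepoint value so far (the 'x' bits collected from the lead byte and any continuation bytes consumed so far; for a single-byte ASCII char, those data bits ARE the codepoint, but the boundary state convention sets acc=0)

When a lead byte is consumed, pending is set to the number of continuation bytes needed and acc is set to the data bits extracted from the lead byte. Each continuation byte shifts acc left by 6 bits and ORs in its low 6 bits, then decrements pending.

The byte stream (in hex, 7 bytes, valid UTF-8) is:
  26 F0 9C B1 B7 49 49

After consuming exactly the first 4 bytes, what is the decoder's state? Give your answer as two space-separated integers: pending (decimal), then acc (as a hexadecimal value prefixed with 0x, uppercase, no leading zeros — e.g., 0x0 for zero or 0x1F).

Byte[0]=26: 1-byte. pending=0, acc=0x0
Byte[1]=F0: 4-byte lead. pending=3, acc=0x0
Byte[2]=9C: continuation. acc=(acc<<6)|0x1C=0x1C, pending=2
Byte[3]=B1: continuation. acc=(acc<<6)|0x31=0x731, pending=1

Answer: 1 0x731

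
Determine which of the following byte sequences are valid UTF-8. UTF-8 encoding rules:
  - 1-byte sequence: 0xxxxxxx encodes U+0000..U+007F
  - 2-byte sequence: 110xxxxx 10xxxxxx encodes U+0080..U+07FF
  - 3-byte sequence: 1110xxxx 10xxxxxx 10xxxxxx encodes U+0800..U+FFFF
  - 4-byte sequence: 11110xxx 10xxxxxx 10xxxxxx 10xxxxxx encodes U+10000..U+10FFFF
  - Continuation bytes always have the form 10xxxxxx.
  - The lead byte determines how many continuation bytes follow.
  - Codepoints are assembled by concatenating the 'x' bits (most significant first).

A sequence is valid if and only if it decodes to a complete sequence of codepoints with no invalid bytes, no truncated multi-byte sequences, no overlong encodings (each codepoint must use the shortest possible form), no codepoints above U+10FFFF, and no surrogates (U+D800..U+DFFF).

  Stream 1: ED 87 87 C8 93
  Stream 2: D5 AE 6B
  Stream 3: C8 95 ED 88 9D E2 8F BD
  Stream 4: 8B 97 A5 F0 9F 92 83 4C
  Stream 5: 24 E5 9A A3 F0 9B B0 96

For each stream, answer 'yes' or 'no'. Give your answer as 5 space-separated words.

Answer: yes yes yes no yes

Derivation:
Stream 1: decodes cleanly. VALID
Stream 2: decodes cleanly. VALID
Stream 3: decodes cleanly. VALID
Stream 4: error at byte offset 0. INVALID
Stream 5: decodes cleanly. VALID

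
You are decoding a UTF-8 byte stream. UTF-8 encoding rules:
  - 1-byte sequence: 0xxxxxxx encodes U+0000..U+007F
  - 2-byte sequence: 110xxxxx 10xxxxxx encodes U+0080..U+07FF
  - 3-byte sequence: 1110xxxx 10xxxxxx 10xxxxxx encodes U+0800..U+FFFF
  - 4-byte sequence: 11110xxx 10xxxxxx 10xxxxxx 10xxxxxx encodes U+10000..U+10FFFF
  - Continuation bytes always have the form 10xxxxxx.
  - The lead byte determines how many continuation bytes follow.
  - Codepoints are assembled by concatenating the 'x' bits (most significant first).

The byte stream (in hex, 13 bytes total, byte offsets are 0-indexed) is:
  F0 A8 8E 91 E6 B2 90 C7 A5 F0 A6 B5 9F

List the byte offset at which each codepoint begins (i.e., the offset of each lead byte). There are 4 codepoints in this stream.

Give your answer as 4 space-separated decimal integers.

Byte[0]=F0: 4-byte lead, need 3 cont bytes. acc=0x0
Byte[1]=A8: continuation. acc=(acc<<6)|0x28=0x28
Byte[2]=8E: continuation. acc=(acc<<6)|0x0E=0xA0E
Byte[3]=91: continuation. acc=(acc<<6)|0x11=0x28391
Completed: cp=U+28391 (starts at byte 0)
Byte[4]=E6: 3-byte lead, need 2 cont bytes. acc=0x6
Byte[5]=B2: continuation. acc=(acc<<6)|0x32=0x1B2
Byte[6]=90: continuation. acc=(acc<<6)|0x10=0x6C90
Completed: cp=U+6C90 (starts at byte 4)
Byte[7]=C7: 2-byte lead, need 1 cont bytes. acc=0x7
Byte[8]=A5: continuation. acc=(acc<<6)|0x25=0x1E5
Completed: cp=U+01E5 (starts at byte 7)
Byte[9]=F0: 4-byte lead, need 3 cont bytes. acc=0x0
Byte[10]=A6: continuation. acc=(acc<<6)|0x26=0x26
Byte[11]=B5: continuation. acc=(acc<<6)|0x35=0x9B5
Byte[12]=9F: continuation. acc=(acc<<6)|0x1F=0x26D5F
Completed: cp=U+26D5F (starts at byte 9)

Answer: 0 4 7 9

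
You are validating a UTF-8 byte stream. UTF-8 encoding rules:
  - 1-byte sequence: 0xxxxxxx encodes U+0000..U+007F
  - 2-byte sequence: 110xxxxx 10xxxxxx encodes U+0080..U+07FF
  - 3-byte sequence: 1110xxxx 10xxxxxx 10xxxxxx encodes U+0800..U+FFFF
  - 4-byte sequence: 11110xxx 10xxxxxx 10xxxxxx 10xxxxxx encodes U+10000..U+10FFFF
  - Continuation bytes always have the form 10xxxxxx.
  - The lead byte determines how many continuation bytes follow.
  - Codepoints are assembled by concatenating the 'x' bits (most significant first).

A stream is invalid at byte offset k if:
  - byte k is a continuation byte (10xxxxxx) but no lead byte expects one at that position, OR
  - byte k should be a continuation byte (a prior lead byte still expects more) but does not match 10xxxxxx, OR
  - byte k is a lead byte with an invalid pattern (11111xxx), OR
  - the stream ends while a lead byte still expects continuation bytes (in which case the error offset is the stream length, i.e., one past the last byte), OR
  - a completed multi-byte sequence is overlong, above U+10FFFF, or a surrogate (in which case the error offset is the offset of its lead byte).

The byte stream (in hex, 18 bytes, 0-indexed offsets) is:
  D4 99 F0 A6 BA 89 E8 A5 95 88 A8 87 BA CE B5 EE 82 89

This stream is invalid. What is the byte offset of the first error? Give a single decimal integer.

Byte[0]=D4: 2-byte lead, need 1 cont bytes. acc=0x14
Byte[1]=99: continuation. acc=(acc<<6)|0x19=0x519
Completed: cp=U+0519 (starts at byte 0)
Byte[2]=F0: 4-byte lead, need 3 cont bytes. acc=0x0
Byte[3]=A6: continuation. acc=(acc<<6)|0x26=0x26
Byte[4]=BA: continuation. acc=(acc<<6)|0x3A=0x9BA
Byte[5]=89: continuation. acc=(acc<<6)|0x09=0x26E89
Completed: cp=U+26E89 (starts at byte 2)
Byte[6]=E8: 3-byte lead, need 2 cont bytes. acc=0x8
Byte[7]=A5: continuation. acc=(acc<<6)|0x25=0x225
Byte[8]=95: continuation. acc=(acc<<6)|0x15=0x8955
Completed: cp=U+8955 (starts at byte 6)
Byte[9]=88: INVALID lead byte (not 0xxx/110x/1110/11110)

Answer: 9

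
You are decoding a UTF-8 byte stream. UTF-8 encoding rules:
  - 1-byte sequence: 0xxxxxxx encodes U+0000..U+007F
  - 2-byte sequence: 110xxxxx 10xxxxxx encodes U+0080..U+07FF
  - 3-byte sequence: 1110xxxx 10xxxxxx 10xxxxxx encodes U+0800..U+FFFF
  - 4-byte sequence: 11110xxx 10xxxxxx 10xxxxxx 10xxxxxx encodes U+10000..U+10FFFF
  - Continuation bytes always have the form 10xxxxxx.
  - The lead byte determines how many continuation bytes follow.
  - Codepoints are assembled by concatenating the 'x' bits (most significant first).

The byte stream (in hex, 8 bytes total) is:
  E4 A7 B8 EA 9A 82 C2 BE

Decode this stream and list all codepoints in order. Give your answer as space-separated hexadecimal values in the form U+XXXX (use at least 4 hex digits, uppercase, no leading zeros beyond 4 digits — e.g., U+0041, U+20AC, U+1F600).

Byte[0]=E4: 3-byte lead, need 2 cont bytes. acc=0x4
Byte[1]=A7: continuation. acc=(acc<<6)|0x27=0x127
Byte[2]=B8: continuation. acc=(acc<<6)|0x38=0x49F8
Completed: cp=U+49F8 (starts at byte 0)
Byte[3]=EA: 3-byte lead, need 2 cont bytes. acc=0xA
Byte[4]=9A: continuation. acc=(acc<<6)|0x1A=0x29A
Byte[5]=82: continuation. acc=(acc<<6)|0x02=0xA682
Completed: cp=U+A682 (starts at byte 3)
Byte[6]=C2: 2-byte lead, need 1 cont bytes. acc=0x2
Byte[7]=BE: continuation. acc=(acc<<6)|0x3E=0xBE
Completed: cp=U+00BE (starts at byte 6)

Answer: U+49F8 U+A682 U+00BE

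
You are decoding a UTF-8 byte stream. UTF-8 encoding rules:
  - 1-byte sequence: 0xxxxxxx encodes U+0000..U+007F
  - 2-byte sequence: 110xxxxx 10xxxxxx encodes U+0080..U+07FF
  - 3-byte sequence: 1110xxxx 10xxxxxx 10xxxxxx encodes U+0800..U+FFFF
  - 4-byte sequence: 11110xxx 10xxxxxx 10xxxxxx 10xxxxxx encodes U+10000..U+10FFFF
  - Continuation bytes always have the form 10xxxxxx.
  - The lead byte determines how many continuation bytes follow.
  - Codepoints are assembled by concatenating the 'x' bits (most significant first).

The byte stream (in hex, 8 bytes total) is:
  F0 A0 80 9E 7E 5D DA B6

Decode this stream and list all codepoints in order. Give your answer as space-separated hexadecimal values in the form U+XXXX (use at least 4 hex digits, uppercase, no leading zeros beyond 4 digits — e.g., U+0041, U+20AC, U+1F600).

Answer: U+2001E U+007E U+005D U+06B6

Derivation:
Byte[0]=F0: 4-byte lead, need 3 cont bytes. acc=0x0
Byte[1]=A0: continuation. acc=(acc<<6)|0x20=0x20
Byte[2]=80: continuation. acc=(acc<<6)|0x00=0x800
Byte[3]=9E: continuation. acc=(acc<<6)|0x1E=0x2001E
Completed: cp=U+2001E (starts at byte 0)
Byte[4]=7E: 1-byte ASCII. cp=U+007E
Byte[5]=5D: 1-byte ASCII. cp=U+005D
Byte[6]=DA: 2-byte lead, need 1 cont bytes. acc=0x1A
Byte[7]=B6: continuation. acc=(acc<<6)|0x36=0x6B6
Completed: cp=U+06B6 (starts at byte 6)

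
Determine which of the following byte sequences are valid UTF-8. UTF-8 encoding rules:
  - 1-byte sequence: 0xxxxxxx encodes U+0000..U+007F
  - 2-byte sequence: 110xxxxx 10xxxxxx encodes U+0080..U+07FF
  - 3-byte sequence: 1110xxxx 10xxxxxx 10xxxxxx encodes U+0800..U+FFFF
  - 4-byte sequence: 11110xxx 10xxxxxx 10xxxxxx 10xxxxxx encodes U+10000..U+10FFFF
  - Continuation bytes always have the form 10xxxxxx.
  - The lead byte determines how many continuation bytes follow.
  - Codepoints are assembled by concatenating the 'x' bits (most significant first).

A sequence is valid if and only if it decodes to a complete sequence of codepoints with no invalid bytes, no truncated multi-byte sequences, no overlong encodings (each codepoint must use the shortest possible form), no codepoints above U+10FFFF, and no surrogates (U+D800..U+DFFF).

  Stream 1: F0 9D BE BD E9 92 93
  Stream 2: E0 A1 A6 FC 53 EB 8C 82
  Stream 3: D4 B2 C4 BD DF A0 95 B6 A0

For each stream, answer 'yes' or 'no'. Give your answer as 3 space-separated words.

Stream 1: decodes cleanly. VALID
Stream 2: error at byte offset 3. INVALID
Stream 3: error at byte offset 6. INVALID

Answer: yes no no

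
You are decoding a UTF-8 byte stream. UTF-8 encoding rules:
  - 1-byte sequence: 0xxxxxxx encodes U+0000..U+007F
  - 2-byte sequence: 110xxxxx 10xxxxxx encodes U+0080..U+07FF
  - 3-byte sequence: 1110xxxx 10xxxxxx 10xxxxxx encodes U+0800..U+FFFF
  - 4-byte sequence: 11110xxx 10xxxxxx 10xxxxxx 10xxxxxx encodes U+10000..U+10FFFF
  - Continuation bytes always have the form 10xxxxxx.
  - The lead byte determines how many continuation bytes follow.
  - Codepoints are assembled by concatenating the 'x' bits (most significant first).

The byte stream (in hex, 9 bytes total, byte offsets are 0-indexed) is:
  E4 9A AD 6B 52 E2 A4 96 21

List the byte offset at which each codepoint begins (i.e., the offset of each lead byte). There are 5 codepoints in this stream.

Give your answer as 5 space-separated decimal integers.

Byte[0]=E4: 3-byte lead, need 2 cont bytes. acc=0x4
Byte[1]=9A: continuation. acc=(acc<<6)|0x1A=0x11A
Byte[2]=AD: continuation. acc=(acc<<6)|0x2D=0x46AD
Completed: cp=U+46AD (starts at byte 0)
Byte[3]=6B: 1-byte ASCII. cp=U+006B
Byte[4]=52: 1-byte ASCII. cp=U+0052
Byte[5]=E2: 3-byte lead, need 2 cont bytes. acc=0x2
Byte[6]=A4: continuation. acc=(acc<<6)|0x24=0xA4
Byte[7]=96: continuation. acc=(acc<<6)|0x16=0x2916
Completed: cp=U+2916 (starts at byte 5)
Byte[8]=21: 1-byte ASCII. cp=U+0021

Answer: 0 3 4 5 8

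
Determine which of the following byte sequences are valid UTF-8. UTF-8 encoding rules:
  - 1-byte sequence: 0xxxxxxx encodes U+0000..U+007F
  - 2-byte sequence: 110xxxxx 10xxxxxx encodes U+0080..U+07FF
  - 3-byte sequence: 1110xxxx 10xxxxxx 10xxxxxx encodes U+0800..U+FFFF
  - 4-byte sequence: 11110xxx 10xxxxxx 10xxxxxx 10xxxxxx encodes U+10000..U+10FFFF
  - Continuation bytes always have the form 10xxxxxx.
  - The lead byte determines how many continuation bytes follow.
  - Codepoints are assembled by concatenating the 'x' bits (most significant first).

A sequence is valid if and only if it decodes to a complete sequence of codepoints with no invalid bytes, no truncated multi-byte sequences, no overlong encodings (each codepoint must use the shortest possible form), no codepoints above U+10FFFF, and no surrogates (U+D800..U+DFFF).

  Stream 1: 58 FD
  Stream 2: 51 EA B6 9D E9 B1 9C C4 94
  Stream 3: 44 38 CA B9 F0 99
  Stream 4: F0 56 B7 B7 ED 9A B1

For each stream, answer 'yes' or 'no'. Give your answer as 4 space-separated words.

Stream 1: error at byte offset 1. INVALID
Stream 2: decodes cleanly. VALID
Stream 3: error at byte offset 6. INVALID
Stream 4: error at byte offset 1. INVALID

Answer: no yes no no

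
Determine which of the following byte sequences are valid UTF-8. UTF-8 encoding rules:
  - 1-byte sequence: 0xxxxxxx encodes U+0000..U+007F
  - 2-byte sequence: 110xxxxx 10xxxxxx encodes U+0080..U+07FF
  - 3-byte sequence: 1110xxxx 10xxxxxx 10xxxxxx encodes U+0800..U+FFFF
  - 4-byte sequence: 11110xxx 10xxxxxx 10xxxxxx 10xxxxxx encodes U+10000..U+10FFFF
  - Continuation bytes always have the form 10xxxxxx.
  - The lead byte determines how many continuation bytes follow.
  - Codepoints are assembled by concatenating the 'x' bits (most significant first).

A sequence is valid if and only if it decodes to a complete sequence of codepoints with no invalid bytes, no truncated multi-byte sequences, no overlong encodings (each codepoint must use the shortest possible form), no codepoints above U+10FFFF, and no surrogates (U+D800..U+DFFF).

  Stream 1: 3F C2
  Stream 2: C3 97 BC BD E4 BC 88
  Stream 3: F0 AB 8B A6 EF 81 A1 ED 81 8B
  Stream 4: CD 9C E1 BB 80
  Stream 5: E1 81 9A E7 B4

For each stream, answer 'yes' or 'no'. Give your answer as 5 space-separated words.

Stream 1: error at byte offset 2. INVALID
Stream 2: error at byte offset 2. INVALID
Stream 3: decodes cleanly. VALID
Stream 4: decodes cleanly. VALID
Stream 5: error at byte offset 5. INVALID

Answer: no no yes yes no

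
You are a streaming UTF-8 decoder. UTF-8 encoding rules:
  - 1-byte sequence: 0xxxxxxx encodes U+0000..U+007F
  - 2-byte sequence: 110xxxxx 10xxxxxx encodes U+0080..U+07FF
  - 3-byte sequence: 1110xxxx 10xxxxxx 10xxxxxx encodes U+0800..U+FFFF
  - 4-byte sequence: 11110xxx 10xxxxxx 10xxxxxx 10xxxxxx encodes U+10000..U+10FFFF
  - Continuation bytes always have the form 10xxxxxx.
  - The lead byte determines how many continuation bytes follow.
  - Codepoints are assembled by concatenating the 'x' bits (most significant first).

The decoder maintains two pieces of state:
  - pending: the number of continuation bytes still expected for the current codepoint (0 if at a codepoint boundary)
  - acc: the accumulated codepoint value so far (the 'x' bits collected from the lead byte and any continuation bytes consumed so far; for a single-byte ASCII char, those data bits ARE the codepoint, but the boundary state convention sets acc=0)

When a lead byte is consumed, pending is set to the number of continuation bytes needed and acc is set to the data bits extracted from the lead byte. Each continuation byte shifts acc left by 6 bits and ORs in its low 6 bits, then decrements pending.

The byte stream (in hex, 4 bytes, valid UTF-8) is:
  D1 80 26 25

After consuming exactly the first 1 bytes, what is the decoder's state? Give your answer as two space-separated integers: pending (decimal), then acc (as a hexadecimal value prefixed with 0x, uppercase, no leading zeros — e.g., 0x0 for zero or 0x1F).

Answer: 1 0x11

Derivation:
Byte[0]=D1: 2-byte lead. pending=1, acc=0x11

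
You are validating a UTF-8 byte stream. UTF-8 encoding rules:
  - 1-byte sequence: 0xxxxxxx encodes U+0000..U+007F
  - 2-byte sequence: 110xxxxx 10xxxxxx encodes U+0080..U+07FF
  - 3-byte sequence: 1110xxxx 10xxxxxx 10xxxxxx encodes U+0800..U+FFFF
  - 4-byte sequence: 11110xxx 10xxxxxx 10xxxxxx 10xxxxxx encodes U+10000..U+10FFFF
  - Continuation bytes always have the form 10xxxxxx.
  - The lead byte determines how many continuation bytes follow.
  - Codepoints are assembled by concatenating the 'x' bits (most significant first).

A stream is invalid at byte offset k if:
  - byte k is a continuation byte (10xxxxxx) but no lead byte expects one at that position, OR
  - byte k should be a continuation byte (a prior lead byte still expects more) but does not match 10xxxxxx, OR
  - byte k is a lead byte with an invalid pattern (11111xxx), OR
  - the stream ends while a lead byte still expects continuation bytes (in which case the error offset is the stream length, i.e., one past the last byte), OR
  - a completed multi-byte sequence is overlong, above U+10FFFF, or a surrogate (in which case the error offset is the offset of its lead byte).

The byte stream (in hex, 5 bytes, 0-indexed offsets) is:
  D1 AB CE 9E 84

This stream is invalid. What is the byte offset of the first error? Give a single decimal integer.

Answer: 4

Derivation:
Byte[0]=D1: 2-byte lead, need 1 cont bytes. acc=0x11
Byte[1]=AB: continuation. acc=(acc<<6)|0x2B=0x46B
Completed: cp=U+046B (starts at byte 0)
Byte[2]=CE: 2-byte lead, need 1 cont bytes. acc=0xE
Byte[3]=9E: continuation. acc=(acc<<6)|0x1E=0x39E
Completed: cp=U+039E (starts at byte 2)
Byte[4]=84: INVALID lead byte (not 0xxx/110x/1110/11110)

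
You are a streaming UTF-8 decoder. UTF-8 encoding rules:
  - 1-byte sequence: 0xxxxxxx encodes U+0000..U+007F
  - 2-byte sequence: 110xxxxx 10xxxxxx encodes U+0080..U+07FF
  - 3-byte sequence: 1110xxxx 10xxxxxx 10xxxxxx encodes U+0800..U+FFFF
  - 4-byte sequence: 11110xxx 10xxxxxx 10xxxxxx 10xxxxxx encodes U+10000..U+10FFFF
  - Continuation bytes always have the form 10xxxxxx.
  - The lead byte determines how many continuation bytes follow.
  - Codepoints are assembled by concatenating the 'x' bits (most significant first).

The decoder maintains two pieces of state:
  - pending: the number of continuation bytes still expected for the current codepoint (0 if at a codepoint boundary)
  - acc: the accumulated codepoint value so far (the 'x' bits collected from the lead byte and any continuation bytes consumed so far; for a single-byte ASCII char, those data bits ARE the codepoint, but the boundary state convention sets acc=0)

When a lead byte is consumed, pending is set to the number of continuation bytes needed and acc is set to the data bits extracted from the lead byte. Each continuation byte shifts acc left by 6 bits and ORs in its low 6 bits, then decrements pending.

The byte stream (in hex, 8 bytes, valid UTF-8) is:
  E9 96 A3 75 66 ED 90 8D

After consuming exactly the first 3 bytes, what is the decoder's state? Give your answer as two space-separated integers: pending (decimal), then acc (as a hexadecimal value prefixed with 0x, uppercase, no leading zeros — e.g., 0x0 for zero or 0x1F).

Byte[0]=E9: 3-byte lead. pending=2, acc=0x9
Byte[1]=96: continuation. acc=(acc<<6)|0x16=0x256, pending=1
Byte[2]=A3: continuation. acc=(acc<<6)|0x23=0x95A3, pending=0

Answer: 0 0x95A3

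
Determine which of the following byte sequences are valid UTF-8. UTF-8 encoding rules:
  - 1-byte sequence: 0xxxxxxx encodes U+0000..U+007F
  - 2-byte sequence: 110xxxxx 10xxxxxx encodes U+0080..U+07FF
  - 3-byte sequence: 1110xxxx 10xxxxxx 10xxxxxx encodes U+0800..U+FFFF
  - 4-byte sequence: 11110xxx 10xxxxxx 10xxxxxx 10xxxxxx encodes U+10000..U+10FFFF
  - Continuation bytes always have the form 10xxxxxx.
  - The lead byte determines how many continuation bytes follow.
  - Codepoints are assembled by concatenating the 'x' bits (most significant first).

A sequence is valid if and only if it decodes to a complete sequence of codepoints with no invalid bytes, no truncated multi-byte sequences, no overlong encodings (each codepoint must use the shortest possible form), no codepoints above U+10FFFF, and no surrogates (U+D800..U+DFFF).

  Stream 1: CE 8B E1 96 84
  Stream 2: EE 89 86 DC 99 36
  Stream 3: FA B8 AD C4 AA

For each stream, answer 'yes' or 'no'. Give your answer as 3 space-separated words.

Answer: yes yes no

Derivation:
Stream 1: decodes cleanly. VALID
Stream 2: decodes cleanly. VALID
Stream 3: error at byte offset 0. INVALID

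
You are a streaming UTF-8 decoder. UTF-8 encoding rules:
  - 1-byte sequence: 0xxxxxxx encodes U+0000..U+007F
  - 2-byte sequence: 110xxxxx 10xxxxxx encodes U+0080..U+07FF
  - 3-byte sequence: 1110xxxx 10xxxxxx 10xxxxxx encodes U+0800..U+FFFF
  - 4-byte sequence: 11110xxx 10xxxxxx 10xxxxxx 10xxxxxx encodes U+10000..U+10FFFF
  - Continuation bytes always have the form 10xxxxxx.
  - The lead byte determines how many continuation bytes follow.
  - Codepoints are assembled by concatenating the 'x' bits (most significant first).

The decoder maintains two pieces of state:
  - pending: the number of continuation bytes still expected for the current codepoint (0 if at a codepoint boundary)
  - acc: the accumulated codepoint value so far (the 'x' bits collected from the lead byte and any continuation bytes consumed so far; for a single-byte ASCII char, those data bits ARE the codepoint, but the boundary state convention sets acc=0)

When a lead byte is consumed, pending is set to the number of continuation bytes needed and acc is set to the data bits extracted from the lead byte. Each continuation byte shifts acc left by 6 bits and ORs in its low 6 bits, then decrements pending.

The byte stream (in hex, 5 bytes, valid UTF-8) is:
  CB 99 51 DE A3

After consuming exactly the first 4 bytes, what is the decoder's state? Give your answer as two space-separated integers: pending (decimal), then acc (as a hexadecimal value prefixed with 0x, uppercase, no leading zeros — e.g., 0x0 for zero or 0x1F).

Byte[0]=CB: 2-byte lead. pending=1, acc=0xB
Byte[1]=99: continuation. acc=(acc<<6)|0x19=0x2D9, pending=0
Byte[2]=51: 1-byte. pending=0, acc=0x0
Byte[3]=DE: 2-byte lead. pending=1, acc=0x1E

Answer: 1 0x1E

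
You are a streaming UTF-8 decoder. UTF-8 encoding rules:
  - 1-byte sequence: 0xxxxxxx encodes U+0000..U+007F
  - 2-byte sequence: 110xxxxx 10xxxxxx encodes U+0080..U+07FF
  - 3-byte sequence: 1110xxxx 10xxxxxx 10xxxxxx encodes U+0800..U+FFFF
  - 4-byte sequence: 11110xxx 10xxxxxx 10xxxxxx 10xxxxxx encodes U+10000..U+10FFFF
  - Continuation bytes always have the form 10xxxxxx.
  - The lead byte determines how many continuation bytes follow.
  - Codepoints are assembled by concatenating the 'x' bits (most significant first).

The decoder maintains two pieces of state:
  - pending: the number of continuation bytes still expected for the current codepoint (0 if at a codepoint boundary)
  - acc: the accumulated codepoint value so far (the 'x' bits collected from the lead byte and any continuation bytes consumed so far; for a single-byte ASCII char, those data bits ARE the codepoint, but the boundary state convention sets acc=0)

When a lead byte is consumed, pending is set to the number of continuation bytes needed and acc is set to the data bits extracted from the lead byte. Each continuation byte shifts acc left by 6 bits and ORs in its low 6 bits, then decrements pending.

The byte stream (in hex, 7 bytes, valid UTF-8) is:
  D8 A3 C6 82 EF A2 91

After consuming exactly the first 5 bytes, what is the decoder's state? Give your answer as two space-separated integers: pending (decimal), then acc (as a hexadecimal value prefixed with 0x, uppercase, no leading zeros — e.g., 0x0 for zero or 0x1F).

Byte[0]=D8: 2-byte lead. pending=1, acc=0x18
Byte[1]=A3: continuation. acc=(acc<<6)|0x23=0x623, pending=0
Byte[2]=C6: 2-byte lead. pending=1, acc=0x6
Byte[3]=82: continuation. acc=(acc<<6)|0x02=0x182, pending=0
Byte[4]=EF: 3-byte lead. pending=2, acc=0xF

Answer: 2 0xF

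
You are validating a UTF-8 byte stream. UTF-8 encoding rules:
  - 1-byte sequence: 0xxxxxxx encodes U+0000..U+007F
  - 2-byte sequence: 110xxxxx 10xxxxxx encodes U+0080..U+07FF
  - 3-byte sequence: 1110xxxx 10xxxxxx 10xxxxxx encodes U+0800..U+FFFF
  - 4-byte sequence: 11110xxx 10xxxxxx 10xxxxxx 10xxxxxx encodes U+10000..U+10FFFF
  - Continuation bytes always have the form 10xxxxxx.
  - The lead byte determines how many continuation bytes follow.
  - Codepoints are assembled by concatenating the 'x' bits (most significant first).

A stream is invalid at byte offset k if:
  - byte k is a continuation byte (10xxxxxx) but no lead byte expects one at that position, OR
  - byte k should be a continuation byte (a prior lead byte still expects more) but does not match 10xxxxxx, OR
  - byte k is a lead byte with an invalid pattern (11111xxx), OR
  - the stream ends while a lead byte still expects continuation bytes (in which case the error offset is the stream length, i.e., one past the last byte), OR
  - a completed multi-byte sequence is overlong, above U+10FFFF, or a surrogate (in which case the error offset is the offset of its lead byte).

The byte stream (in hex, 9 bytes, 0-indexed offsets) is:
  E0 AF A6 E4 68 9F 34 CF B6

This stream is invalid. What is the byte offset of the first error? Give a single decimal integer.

Answer: 4

Derivation:
Byte[0]=E0: 3-byte lead, need 2 cont bytes. acc=0x0
Byte[1]=AF: continuation. acc=(acc<<6)|0x2F=0x2F
Byte[2]=A6: continuation. acc=(acc<<6)|0x26=0xBE6
Completed: cp=U+0BE6 (starts at byte 0)
Byte[3]=E4: 3-byte lead, need 2 cont bytes. acc=0x4
Byte[4]=68: expected 10xxxxxx continuation. INVALID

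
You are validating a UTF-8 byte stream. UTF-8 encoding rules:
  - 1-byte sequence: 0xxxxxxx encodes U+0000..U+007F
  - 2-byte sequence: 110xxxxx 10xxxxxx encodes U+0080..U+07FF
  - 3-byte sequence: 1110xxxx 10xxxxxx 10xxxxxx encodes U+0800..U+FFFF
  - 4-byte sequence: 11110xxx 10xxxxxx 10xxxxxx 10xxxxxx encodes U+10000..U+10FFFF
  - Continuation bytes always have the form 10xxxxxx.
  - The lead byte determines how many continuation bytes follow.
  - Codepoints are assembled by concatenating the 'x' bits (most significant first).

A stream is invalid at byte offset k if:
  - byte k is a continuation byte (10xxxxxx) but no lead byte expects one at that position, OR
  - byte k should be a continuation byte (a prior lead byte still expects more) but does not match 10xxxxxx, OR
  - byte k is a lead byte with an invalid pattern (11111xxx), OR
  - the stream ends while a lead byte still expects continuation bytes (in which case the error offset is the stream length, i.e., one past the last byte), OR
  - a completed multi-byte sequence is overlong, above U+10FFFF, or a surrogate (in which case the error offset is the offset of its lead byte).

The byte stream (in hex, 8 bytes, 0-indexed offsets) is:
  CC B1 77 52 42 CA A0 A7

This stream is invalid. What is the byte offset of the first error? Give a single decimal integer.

Byte[0]=CC: 2-byte lead, need 1 cont bytes. acc=0xC
Byte[1]=B1: continuation. acc=(acc<<6)|0x31=0x331
Completed: cp=U+0331 (starts at byte 0)
Byte[2]=77: 1-byte ASCII. cp=U+0077
Byte[3]=52: 1-byte ASCII. cp=U+0052
Byte[4]=42: 1-byte ASCII. cp=U+0042
Byte[5]=CA: 2-byte lead, need 1 cont bytes. acc=0xA
Byte[6]=A0: continuation. acc=(acc<<6)|0x20=0x2A0
Completed: cp=U+02A0 (starts at byte 5)
Byte[7]=A7: INVALID lead byte (not 0xxx/110x/1110/11110)

Answer: 7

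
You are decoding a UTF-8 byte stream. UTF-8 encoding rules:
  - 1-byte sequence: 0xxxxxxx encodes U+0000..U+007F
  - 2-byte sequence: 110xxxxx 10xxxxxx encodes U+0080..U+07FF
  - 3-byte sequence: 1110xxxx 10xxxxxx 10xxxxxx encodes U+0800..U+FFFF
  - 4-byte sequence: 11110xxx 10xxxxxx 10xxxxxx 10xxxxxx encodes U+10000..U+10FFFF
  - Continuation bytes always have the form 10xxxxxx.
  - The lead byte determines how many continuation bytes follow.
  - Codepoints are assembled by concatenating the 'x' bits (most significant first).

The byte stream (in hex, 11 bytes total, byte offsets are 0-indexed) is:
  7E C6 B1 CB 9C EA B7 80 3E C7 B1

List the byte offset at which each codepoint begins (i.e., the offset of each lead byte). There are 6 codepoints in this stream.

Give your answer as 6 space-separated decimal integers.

Answer: 0 1 3 5 8 9

Derivation:
Byte[0]=7E: 1-byte ASCII. cp=U+007E
Byte[1]=C6: 2-byte lead, need 1 cont bytes. acc=0x6
Byte[2]=B1: continuation. acc=(acc<<6)|0x31=0x1B1
Completed: cp=U+01B1 (starts at byte 1)
Byte[3]=CB: 2-byte lead, need 1 cont bytes. acc=0xB
Byte[4]=9C: continuation. acc=(acc<<6)|0x1C=0x2DC
Completed: cp=U+02DC (starts at byte 3)
Byte[5]=EA: 3-byte lead, need 2 cont bytes. acc=0xA
Byte[6]=B7: continuation. acc=(acc<<6)|0x37=0x2B7
Byte[7]=80: continuation. acc=(acc<<6)|0x00=0xADC0
Completed: cp=U+ADC0 (starts at byte 5)
Byte[8]=3E: 1-byte ASCII. cp=U+003E
Byte[9]=C7: 2-byte lead, need 1 cont bytes. acc=0x7
Byte[10]=B1: continuation. acc=(acc<<6)|0x31=0x1F1
Completed: cp=U+01F1 (starts at byte 9)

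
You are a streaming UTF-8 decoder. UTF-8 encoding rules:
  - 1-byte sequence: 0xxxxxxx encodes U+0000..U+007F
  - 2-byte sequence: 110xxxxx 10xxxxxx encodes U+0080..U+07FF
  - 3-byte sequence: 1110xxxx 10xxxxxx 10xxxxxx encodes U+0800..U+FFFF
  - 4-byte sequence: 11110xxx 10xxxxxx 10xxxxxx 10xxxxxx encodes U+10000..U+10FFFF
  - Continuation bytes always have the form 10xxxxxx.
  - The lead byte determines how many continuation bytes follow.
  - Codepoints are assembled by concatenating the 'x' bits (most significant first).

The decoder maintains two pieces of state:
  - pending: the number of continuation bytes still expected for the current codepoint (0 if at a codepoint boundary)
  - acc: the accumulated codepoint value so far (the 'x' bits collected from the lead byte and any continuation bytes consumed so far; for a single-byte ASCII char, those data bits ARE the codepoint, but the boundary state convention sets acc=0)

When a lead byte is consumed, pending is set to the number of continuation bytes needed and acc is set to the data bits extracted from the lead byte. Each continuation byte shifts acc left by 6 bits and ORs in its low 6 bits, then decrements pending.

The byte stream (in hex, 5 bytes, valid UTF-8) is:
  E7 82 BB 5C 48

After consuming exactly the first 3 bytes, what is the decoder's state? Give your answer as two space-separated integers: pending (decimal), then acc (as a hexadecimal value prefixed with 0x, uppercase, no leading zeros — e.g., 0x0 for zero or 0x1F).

Byte[0]=E7: 3-byte lead. pending=2, acc=0x7
Byte[1]=82: continuation. acc=(acc<<6)|0x02=0x1C2, pending=1
Byte[2]=BB: continuation. acc=(acc<<6)|0x3B=0x70BB, pending=0

Answer: 0 0x70BB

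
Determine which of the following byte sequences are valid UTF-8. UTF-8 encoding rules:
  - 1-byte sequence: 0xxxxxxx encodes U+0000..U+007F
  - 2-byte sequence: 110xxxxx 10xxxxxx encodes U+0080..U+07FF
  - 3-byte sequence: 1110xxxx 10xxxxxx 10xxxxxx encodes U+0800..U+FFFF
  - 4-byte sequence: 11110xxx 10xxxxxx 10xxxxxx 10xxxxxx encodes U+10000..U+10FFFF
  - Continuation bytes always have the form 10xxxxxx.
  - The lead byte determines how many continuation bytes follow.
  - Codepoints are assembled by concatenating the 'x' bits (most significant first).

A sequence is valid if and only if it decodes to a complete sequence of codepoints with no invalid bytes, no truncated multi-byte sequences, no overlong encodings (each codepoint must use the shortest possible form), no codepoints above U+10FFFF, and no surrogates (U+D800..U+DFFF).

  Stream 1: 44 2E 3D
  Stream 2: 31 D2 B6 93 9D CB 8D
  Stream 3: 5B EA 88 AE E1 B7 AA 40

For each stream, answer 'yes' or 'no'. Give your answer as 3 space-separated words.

Answer: yes no yes

Derivation:
Stream 1: decodes cleanly. VALID
Stream 2: error at byte offset 3. INVALID
Stream 3: decodes cleanly. VALID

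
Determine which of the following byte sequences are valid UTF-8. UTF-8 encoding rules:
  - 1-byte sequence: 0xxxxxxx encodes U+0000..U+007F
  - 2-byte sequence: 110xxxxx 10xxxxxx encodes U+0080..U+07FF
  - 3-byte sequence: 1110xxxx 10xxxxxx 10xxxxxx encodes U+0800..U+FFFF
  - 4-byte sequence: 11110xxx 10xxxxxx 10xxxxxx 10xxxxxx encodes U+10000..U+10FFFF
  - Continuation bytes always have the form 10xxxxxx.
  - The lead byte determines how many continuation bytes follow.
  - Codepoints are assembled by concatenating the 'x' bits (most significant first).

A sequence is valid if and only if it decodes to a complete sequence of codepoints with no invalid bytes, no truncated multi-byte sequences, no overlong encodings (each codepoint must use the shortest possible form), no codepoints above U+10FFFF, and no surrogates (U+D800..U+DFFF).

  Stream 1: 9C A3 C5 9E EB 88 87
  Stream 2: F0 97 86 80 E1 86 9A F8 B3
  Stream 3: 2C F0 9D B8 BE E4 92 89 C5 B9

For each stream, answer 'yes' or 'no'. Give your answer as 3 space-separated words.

Answer: no no yes

Derivation:
Stream 1: error at byte offset 0. INVALID
Stream 2: error at byte offset 7. INVALID
Stream 3: decodes cleanly. VALID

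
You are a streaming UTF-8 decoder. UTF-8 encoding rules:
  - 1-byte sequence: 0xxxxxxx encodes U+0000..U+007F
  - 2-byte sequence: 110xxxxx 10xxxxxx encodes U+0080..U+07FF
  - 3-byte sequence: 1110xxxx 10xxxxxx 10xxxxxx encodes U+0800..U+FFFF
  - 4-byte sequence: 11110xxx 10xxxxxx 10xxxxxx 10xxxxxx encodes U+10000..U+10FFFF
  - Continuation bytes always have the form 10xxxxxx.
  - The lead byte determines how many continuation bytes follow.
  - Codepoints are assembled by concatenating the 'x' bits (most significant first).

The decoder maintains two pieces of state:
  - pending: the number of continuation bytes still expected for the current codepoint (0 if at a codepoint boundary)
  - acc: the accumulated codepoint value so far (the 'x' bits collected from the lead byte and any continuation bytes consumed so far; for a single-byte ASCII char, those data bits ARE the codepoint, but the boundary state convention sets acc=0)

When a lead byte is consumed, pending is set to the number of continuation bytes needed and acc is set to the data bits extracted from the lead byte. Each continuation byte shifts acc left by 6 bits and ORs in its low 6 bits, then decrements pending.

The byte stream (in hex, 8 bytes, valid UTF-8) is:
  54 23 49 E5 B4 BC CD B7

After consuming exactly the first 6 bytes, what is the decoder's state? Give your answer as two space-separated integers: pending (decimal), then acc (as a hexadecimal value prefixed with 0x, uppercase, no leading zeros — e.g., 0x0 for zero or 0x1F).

Byte[0]=54: 1-byte. pending=0, acc=0x0
Byte[1]=23: 1-byte. pending=0, acc=0x0
Byte[2]=49: 1-byte. pending=0, acc=0x0
Byte[3]=E5: 3-byte lead. pending=2, acc=0x5
Byte[4]=B4: continuation. acc=(acc<<6)|0x34=0x174, pending=1
Byte[5]=BC: continuation. acc=(acc<<6)|0x3C=0x5D3C, pending=0

Answer: 0 0x5D3C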